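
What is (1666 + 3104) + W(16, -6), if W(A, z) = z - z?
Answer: 4770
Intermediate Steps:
W(A, z) = 0
(1666 + 3104) + W(16, -6) = (1666 + 3104) + 0 = 4770 + 0 = 4770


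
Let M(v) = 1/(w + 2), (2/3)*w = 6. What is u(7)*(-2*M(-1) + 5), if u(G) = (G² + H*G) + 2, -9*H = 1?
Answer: 23956/99 ≈ 241.98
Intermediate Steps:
H = -⅑ (H = -⅑*1 = -⅑ ≈ -0.11111)
w = 9 (w = (3/2)*6 = 9)
M(v) = 1/11 (M(v) = 1/(9 + 2) = 1/11)
u(G) = 2 + G² - G/9 (u(G) = (G² - G/9) + 2 = 2 + G² - G/9)
u(7)*(-2*M(-1) + 5) = (2 + 7² - ⅑*7)*(-2*1/11 + 5) = (2 + 49 - 7/9)*(-2/11 + 5) = (452/9)*(53/11) = 23956/99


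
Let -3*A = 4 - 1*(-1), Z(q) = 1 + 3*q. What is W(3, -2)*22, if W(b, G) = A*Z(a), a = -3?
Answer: 880/3 ≈ 293.33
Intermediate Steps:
A = -5/3 (A = -(4 - 1*(-1))/3 = -(4 + 1)/3 = -⅓*5 = -5/3 ≈ -1.6667)
W(b, G) = 40/3 (W(b, G) = -5*(1 + 3*(-3))/3 = -5*(1 - 9)/3 = -5/3*(-8) = 40/3)
W(3, -2)*22 = (40/3)*22 = 880/3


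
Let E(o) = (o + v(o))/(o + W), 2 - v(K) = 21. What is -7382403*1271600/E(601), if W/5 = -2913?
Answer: 21847757079271200/97 ≈ 2.2523e+14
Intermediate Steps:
W = -14565 (W = 5*(-2913) = -14565)
v(K) = -19 (v(K) = 2 - 1*21 = 2 - 21 = -19)
E(o) = (-19 + o)/(-14565 + o) (E(o) = (o - 19)/(o - 14565) = (-19 + o)/(-14565 + o))
-7382403*1271600/E(601) = -7382403*1271600*(-14565 + 601)/(-19 + 601) = -7382403/((582/(-13964))*(1/1271600)) = -7382403/(-1/13964*582*(1/1271600)) = -7382403/((-291/6982*1/1271600)) = -7382403/(-291/8878311200) = -7382403*(-8878311200/291) = 21847757079271200/97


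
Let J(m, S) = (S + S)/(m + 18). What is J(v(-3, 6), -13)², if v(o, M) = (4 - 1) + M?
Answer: 676/729 ≈ 0.92730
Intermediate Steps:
v(o, M) = 3 + M
J(m, S) = 2*S/(18 + m) (J(m, S) = (2*S)/(18 + m) = 2*S/(18 + m))
J(v(-3, 6), -13)² = (2*(-13)/(18 + (3 + 6)))² = (2*(-13)/(18 + 9))² = (2*(-13)/27)² = (2*(-13)*(1/27))² = (-26/27)² = 676/729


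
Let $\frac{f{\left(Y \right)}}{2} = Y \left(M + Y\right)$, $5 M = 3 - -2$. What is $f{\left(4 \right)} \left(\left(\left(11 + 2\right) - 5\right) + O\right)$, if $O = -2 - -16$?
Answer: $880$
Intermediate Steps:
$O = 14$ ($O = -2 + 16 = 14$)
$M = 1$ ($M = \frac{3 - -2}{5} = \frac{3 + 2}{5} = \frac{1}{5} \cdot 5 = 1$)
$f{\left(Y \right)} = 2 Y \left(1 + Y\right)$
$f{\left(4 \right)} \left(\left(\left(11 + 2\right) - 5\right) + O\right) = 2 \cdot 4 \left(1 + 4\right) \left(\left(\left(11 + 2\right) - 5\right) + 14\right) = 2 \cdot 4 \cdot 5 \left(\left(13 - 5\right) + 14\right) = 40 \left(8 + 14\right) = 40 \cdot 22 = 880$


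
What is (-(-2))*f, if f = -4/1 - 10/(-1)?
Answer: 12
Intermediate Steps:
f = 6 (f = -4*1 - 10*(-1) = -4 + 10 = 6)
(-(-2))*f = -(-2)*6 = -2*(-1)*6 = 2*6 = 12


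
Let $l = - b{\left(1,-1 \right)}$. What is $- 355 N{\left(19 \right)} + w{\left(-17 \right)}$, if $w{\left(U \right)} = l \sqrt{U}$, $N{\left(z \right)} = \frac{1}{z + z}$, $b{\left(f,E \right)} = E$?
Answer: $- \frac{355}{38} + i \sqrt{17} \approx -9.3421 + 4.1231 i$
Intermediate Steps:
$N{\left(z \right)} = \frac{1}{2 z}$
$l = 1$ ($l = \left(-1\right) \left(-1\right) = 1$)
$w{\left(U \right)} = \sqrt{U}$ ($w{\left(U \right)} = 1 \sqrt{U} = \sqrt{U}$)
$- 355 N{\left(19 \right)} + w{\left(-17 \right)} = - 355 \frac{1}{2 \cdot 19} + \sqrt{-17} = - 355 \cdot \frac{1}{2} \cdot \frac{1}{19} + i \sqrt{17} = \left(-355\right) \frac{1}{38} + i \sqrt{17} = - \frac{355}{38} + i \sqrt{17}$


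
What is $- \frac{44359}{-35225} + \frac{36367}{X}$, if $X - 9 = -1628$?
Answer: $- \frac{1209210354}{57029275} \approx -21.203$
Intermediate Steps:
$X = -1619$ ($X = 9 - 1628 = -1619$)
$- \frac{44359}{-35225} + \frac{36367}{X} = - \frac{44359}{-35225} + \frac{36367}{-1619} = \left(-44359\right) \left(- \frac{1}{35225}\right) + 36367 \left(- \frac{1}{1619}\right) = \frac{44359}{35225} - \frac{36367}{1619} = - \frac{1209210354}{57029275}$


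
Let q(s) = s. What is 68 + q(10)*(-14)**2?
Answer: 2028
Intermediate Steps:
68 + q(10)*(-14)**2 = 68 + 10*(-14)**2 = 68 + 10*196 = 68 + 1960 = 2028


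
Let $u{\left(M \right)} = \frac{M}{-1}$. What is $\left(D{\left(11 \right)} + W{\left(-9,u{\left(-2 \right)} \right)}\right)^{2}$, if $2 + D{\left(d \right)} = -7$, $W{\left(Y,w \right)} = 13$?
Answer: $16$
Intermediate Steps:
$u{\left(M \right)} = - M$ ($u{\left(M \right)} = M \left(-1\right) = - M$)
$D{\left(d \right)} = -9$ ($D{\left(d \right)} = -2 - 7 = -9$)
$\left(D{\left(11 \right)} + W{\left(-9,u{\left(-2 \right)} \right)}\right)^{2} = \left(-9 + 13\right)^{2} = 4^{2} = 16$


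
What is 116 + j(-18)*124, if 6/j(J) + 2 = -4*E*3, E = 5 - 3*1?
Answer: 1136/13 ≈ 87.385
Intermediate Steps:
E = 2 (E = 5 - 3 = 2)
j(J) = -3/13 (j(J) = 6/(-2 - 4*2*3) = 6/(-2 - 8*3) = 6/(-2 - 24) = 6/(-26) = 6*(-1/26) = -3/13)
116 + j(-18)*124 = 116 - 3/13*124 = 116 - 372/13 = 1136/13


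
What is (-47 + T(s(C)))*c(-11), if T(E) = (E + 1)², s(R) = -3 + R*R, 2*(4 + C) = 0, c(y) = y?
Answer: -1639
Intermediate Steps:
C = -4 (C = -4 + (½)*0 = -4 + 0 = -4)
s(R) = -3 + R²
T(E) = (1 + E)²
(-47 + T(s(C)))*c(-11) = (-47 + (1 + (-3 + (-4)²))²)*(-11) = (-47 + (1 + (-3 + 16))²)*(-11) = (-47 + (1 + 13)²)*(-11) = (-47 + 14²)*(-11) = (-47 + 196)*(-11) = 149*(-11) = -1639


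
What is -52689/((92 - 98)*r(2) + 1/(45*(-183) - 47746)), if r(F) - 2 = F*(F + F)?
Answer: 2949582909/3358861 ≈ 878.15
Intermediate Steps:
r(F) = 2 + 2*F² (r(F) = 2 + F*(F + F) = 2 + F*(2*F) = 2 + 2*F²)
-52689/((92 - 98)*r(2) + 1/(45*(-183) - 47746)) = -52689/((92 - 98)*(2 + 2*2²) + 1/(45*(-183) - 47746)) = -52689/(-6*(2 + 2*4) + 1/(-8235 - 47746)) = -52689/(-6*(2 + 8) + 1/(-55981)) = -52689/(-6*10 - 1/55981) = -52689/(-60 - 1/55981) = -52689/(-3358861/55981) = -52689*(-55981/3358861) = 2949582909/3358861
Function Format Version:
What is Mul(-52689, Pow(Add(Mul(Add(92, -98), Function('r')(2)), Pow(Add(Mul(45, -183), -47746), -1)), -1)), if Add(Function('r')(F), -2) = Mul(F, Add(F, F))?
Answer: Rational(2949582909, 3358861) ≈ 878.15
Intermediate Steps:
Function('r')(F) = Add(2, Mul(2, Pow(F, 2))) (Function('r')(F) = Add(2, Mul(F, Add(F, F))) = Add(2, Mul(F, Mul(2, F))) = Add(2, Mul(2, Pow(F, 2))))
Mul(-52689, Pow(Add(Mul(Add(92, -98), Function('r')(2)), Pow(Add(Mul(45, -183), -47746), -1)), -1)) = Mul(-52689, Pow(Add(Mul(Add(92, -98), Add(2, Mul(2, Pow(2, 2)))), Pow(Add(Mul(45, -183), -47746), -1)), -1)) = Mul(-52689, Pow(Add(Mul(-6, Add(2, Mul(2, 4))), Pow(Add(-8235, -47746), -1)), -1)) = Mul(-52689, Pow(Add(Mul(-6, Add(2, 8)), Pow(-55981, -1)), -1)) = Mul(-52689, Pow(Add(Mul(-6, 10), Rational(-1, 55981)), -1)) = Mul(-52689, Pow(Add(-60, Rational(-1, 55981)), -1)) = Mul(-52689, Pow(Rational(-3358861, 55981), -1)) = Mul(-52689, Rational(-55981, 3358861)) = Rational(2949582909, 3358861)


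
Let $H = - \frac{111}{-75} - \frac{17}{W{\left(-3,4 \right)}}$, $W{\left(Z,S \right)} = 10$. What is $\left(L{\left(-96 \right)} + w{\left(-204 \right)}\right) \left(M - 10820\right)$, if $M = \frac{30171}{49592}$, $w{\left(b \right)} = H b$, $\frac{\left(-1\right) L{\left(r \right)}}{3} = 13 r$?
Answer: $- \frac{25411794095109}{619900} \approx -4.0993 \cdot 10^{7}$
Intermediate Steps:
$L{\left(r \right)} = - 39 r$ ($L{\left(r \right)} = - 3 \cdot 13 r = - 39 r$)
$H = - \frac{11}{50}$ ($H = - \frac{111}{-75} - \frac{17}{10} = \left(-111\right) \left(- \frac{1}{75}\right) - \frac{17}{10} = \frac{37}{25} - \frac{17}{10} = - \frac{11}{50} \approx -0.22$)
$w{\left(b \right)} = - \frac{11 b}{50}$
$M = \frac{30171}{49592}$ ($M = 30171 \cdot \frac{1}{49592} = \frac{30171}{49592} \approx 0.60838$)
$\left(L{\left(-96 \right)} + w{\left(-204 \right)}\right) \left(M - 10820\right) = \left(\left(-39\right) \left(-96\right) - - \frac{1122}{25}\right) \left(\frac{30171}{49592} - 10820\right) = \left(3744 + \frac{1122}{25}\right) \left(- \frac{536555269}{49592}\right) = \frac{94722}{25} \left(- \frac{536555269}{49592}\right) = - \frac{25411794095109}{619900}$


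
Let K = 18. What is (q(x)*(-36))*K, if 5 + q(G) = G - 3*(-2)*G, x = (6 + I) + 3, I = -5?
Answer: -14904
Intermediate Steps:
x = 4 (x = (6 - 5) + 3 = 1 + 3 = 4)
q(G) = -5 + 7*G (q(G) = -5 + (G - 3*(-2)*G) = -5 + (G - (-6)*G) = -5 + (G + 6*G) = -5 + 7*G)
(q(x)*(-36))*K = ((-5 + 7*4)*(-36))*18 = ((-5 + 28)*(-36))*18 = (23*(-36))*18 = -828*18 = -14904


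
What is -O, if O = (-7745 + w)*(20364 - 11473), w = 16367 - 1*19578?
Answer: 97409796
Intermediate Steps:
w = -3211 (w = 16367 - 19578 = -3211)
O = -97409796 (O = (-7745 - 3211)*(20364 - 11473) = -10956*8891 = -97409796)
-O = -1*(-97409796) = 97409796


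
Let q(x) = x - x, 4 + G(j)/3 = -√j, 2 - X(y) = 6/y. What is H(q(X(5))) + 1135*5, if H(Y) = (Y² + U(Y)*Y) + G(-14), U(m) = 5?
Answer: 5663 - 3*I*√14 ≈ 5663.0 - 11.225*I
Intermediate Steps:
X(y) = 2 - 6/y
G(j) = -12 - 3*√j (G(j) = -12 + 3*(-√j) = -12 - 3*√j)
q(x) = 0
H(Y) = -12 + Y² + 5*Y - 3*I*√14 (H(Y) = (Y² + 5*Y) + (-12 - 3*I*√14) = -12 + Y² + 5*Y - 3*I*√14)
H(q(X(5))) + 1135*5 = (-12 + 0² + 5*0 - 3*I*√14) + 1135*5 = (-12 + 0 + 0 - 3*I*√14) + 5675 = (-12 - 3*I*√14) + 5675 = 5663 - 3*I*√14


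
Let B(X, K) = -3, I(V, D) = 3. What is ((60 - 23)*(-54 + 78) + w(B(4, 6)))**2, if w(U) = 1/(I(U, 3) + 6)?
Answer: 63888049/81 ≈ 7.8874e+5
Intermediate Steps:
w(U) = 1/9 (w(U) = 1/(3 + 6) = 1/9)
((60 - 23)*(-54 + 78) + w(B(4, 6)))**2 = ((60 - 23)*(-54 + 78) + 1/9)**2 = (37*24 + 1/9)**2 = (888 + 1/9)**2 = (7993/9)**2 = 63888049/81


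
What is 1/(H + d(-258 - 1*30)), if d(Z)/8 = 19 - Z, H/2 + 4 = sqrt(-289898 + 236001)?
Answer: 612/1552073 - I*sqrt(53897)/3104146 ≈ 0.00039431 - 7.4789e-5*I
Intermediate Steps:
H = -8 + 2*I*sqrt(53897) (H = -8 + 2*sqrt(-289898 + 236001) = -8 + 2*sqrt(-53897) = -8 + 2*(I*sqrt(53897)) = -8 + 2*I*sqrt(53897) ≈ -8.0 + 464.31*I)
d(Z) = 152 - 8*Z (d(Z) = 8*(19 - Z) = 152 - 8*Z)
1/(H + d(-258 - 1*30)) = 1/((-8 + 2*I*sqrt(53897)) + (152 - 8*(-258 - 1*30))) = 1/((-8 + 2*I*sqrt(53897)) + (152 - 8*(-258 - 30))) = 1/((-8 + 2*I*sqrt(53897)) + (152 - 8*(-288))) = 1/((-8 + 2*I*sqrt(53897)) + (152 + 2304)) = 1/((-8 + 2*I*sqrt(53897)) + 2456) = 1/(2448 + 2*I*sqrt(53897))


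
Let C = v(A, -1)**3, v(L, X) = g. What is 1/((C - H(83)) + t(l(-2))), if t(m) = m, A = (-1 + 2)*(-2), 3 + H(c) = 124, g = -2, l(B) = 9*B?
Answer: -1/147 ≈ -0.0068027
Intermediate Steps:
H(c) = 121 (H(c) = -3 + 124 = 121)
A = -2 (A = 1*(-2) = -2)
v(L, X) = -2
C = -8 (C = (-2)**3 = -8)
1/((C - H(83)) + t(l(-2))) = 1/((-8 - 1*121) + 9*(-2)) = 1/((-8 - 121) - 18) = 1/(-129 - 18) = 1/(-147) = -1/147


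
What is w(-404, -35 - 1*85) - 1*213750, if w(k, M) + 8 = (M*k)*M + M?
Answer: -6031478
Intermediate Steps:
w(k, M) = -8 + M + k*M**2 (w(k, M) = -8 + ((M*k)*M + M) = -8 + (k*M**2 + M) = -8 + (M + k*M**2) = -8 + M + k*M**2)
w(-404, -35 - 1*85) - 1*213750 = (-8 + (-35 - 1*85) - 404*(-35 - 1*85)**2) - 1*213750 = (-8 + (-35 - 85) - 404*(-35 - 85)**2) - 213750 = (-8 - 120 - 404*(-120)**2) - 213750 = (-8 - 120 - 404*14400) - 213750 = (-8 - 120 - 5817600) - 213750 = -5817728 - 213750 = -6031478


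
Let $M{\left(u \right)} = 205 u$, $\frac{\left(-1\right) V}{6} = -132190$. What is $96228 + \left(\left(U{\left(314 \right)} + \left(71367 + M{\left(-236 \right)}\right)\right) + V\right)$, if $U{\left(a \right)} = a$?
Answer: $912669$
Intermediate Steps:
$V = 793140$ ($V = \left(-6\right) \left(-132190\right) = 793140$)
$96228 + \left(\left(U{\left(314 \right)} + \left(71367 + M{\left(-236 \right)}\right)\right) + V\right) = 96228 + \left(\left(314 + \left(71367 + 205 \left(-236\right)\right)\right) + 793140\right) = 96228 + \left(\left(314 + \left(71367 - 48380\right)\right) + 793140\right) = 96228 + \left(\left(314 + 22987\right) + 793140\right) = 96228 + \left(23301 + 793140\right) = 96228 + 816441 = 912669$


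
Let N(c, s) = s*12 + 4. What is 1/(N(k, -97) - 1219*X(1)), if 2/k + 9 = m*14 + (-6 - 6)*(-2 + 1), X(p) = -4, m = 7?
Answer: 1/3716 ≈ 0.00026911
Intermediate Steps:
k = 2/101 (k = 2/(-9 + (7*14 + (-6 - 6)*(-2 + 1))) = 2/(-9 + (98 - 12*(-1))) = 2/(-9 + (98 + 12)) = 2/(-9 + 110) = 2/101 ≈ 0.019802)
N(c, s) = 4 + 12*s (N(c, s) = 12*s + 4 = 4 + 12*s)
1/(N(k, -97) - 1219*X(1)) = 1/((4 + 12*(-97)) - 1219*(-4)) = 1/((4 - 1164) + 4876) = 1/(-1160 + 4876) = 1/3716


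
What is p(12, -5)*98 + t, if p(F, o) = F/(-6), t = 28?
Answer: -168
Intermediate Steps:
p(F, o) = -F/6 (p(F, o) = F*(-⅙) = -F/6)
p(12, -5)*98 + t = -⅙*12*98 + 28 = -2*98 + 28 = -196 + 28 = -168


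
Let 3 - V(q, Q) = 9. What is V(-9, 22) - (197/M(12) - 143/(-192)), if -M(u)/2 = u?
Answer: 281/192 ≈ 1.4635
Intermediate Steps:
M(u) = -2*u
V(q, Q) = -6 (V(q, Q) = 3 - 1*9 = 3 - 9 = -6)
V(-9, 22) - (197/M(12) - 143/(-192)) = -6 - (197/((-2*12)) - 143/(-192)) = -6 - (197/(-24) - 143*(-1/192)) = -6 - (197*(-1/24) + 143/192) = -6 - (-197/24 + 143/192) = -6 - 1*(-1433/192) = -6 + 1433/192 = 281/192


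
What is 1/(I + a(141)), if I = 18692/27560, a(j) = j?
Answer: 6890/976163 ≈ 0.0070582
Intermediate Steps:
I = 4673/6890 (I = 18692*(1/27560) = 4673/6890 ≈ 0.67823)
1/(I + a(141)) = 1/(4673/6890 + 141) = 1/(976163/6890) = 6890/976163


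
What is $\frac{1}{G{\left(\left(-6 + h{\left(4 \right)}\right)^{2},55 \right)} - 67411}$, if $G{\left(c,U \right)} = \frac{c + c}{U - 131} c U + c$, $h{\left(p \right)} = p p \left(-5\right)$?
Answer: $- \frac{19}{1505412725} \approx -1.2621 \cdot 10^{-8}$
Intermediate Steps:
$h{\left(p \right)} = - 5 p^{2}$ ($h{\left(p \right)} = p^{2} \left(-5\right) = - 5 p^{2}$)
$G{\left(c,U \right)} = c + \frac{2 U c^{2}}{-131 + U}$ ($G{\left(c,U \right)} = \frac{2 c}{-131 + U} c U + c = \frac{2 c^{2}}{-131 + U} U + c = \frac{2 U c^{2}}{-131 + U} + c = c + \frac{2 U c^{2}}{-131 + U}$)
$\frac{1}{G{\left(\left(-6 + h{\left(4 \right)}\right)^{2},55 \right)} - 67411} = \frac{1}{\frac{\left(-6 - 5 \cdot 4^{2}\right)^{2} \left(-131 + 55 + 2 \cdot 55 \left(-6 - 5 \cdot 4^{2}\right)^{2}\right)}{-131 + 55} - 67411} = \frac{1}{\frac{\left(-6 - 80\right)^{2} \left(-131 + 55 + 2 \cdot 55 \left(-6 - 80\right)^{2}\right)}{-76} - 67411} = \frac{1}{\left(-6 - 80\right)^{2} \left(- \frac{1}{76}\right) \left(-131 + 55 + 2 \cdot 55 \left(-6 - 80\right)^{2}\right) - 67411} = \frac{1}{\left(-86\right)^{2} \left(- \frac{1}{76}\right) \left(-131 + 55 + 2 \cdot 55 \left(-86\right)^{2}\right) - 67411} = \frac{1}{7396 \left(- \frac{1}{76}\right) \left(-131 + 55 + 2 \cdot 55 \cdot 7396\right) - 67411} = \frac{1}{7396 \left(- \frac{1}{76}\right) \left(-131 + 55 + 813560\right) - 67411} = \frac{1}{7396 \left(- \frac{1}{76}\right) 813484 - 67411} = \frac{1}{- \frac{1504131916}{19} - 67411} = \frac{1}{- \frac{1505412725}{19}} = - \frac{19}{1505412725}$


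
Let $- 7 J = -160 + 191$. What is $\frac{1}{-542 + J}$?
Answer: $- \frac{7}{3825} \approx -0.0018301$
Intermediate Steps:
$J = - \frac{31}{7}$ ($J = - \frac{-160 + 191}{7} = \left(- \frac{1}{7}\right) 31 = - \frac{31}{7} \approx -4.4286$)
$\frac{1}{-542 + J} = \frac{1}{-542 - \frac{31}{7}} = \frac{1}{- \frac{3825}{7}} = - \frac{7}{3825}$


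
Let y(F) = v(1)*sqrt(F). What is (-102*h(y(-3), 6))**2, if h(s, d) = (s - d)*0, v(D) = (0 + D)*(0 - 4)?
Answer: 0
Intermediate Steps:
v(D) = -4*D (v(D) = D*(-4) = -4*D)
y(F) = -4*sqrt(F) (y(F) = (-4*1)*sqrt(F) = -4*sqrt(F))
h(s, d) = 0
(-102*h(y(-3), 6))**2 = (-102*0)**2 = 0**2 = 0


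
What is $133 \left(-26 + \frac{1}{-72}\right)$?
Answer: $- \frac{249109}{72} \approx -3459.8$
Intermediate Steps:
$133 \left(-26 + \frac{1}{-72}\right) = 133 \left(-26 - \frac{1}{72}\right) = 133 \left(- \frac{1873}{72}\right) = - \frac{249109}{72}$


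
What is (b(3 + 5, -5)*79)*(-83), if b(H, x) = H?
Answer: -52456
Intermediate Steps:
(b(3 + 5, -5)*79)*(-83) = ((3 + 5)*79)*(-83) = (8*79)*(-83) = 632*(-83) = -52456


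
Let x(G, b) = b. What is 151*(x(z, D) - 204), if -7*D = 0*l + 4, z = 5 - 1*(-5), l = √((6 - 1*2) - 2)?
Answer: -216232/7 ≈ -30890.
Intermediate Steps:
l = √2 (l = √((6 - 2) - 2) = √(4 - 2) = √2 ≈ 1.4142)
z = 10 (z = 5 + 5 = 10)
D = -4/7 (D = -(0*√2 + 4)/7 = -(0 + 4)/7 = -⅐*4 = -4/7 ≈ -0.57143)
151*(x(z, D) - 204) = 151*(-4/7 - 204) = 151*(-1432/7) = -216232/7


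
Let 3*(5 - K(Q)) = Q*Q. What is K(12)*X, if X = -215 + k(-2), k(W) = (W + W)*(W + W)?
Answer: 8557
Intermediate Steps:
K(Q) = 5 - Q²/3 (K(Q) = 5 - Q*Q/3 = 5 - Q²/3)
k(W) = 4*W² (k(W) = (2*W)*(2*W) = 4*W²)
X = -199 (X = -215 + 4*(-2)² = -215 + 4*4 = -215 + 16 = -199)
K(12)*X = (5 - ⅓*12²)*(-199) = (5 - ⅓*144)*(-199) = (5 - 48)*(-199) = -43*(-199) = 8557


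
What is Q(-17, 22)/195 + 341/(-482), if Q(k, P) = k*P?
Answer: -246763/93990 ≈ -2.6254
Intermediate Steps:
Q(k, P) = P*k
Q(-17, 22)/195 + 341/(-482) = (22*(-17))/195 + 341/(-482) = -374*1/195 + 341*(-1/482) = -374/195 - 341/482 = -246763/93990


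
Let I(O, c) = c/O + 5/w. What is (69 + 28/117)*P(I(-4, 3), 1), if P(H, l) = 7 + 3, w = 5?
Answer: 81010/117 ≈ 692.39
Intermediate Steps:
I(O, c) = 1 + c/O (I(O, c) = c/O + 5/5 = c/O + 5*(⅕) = c/O + 1 = 1 + c/O)
P(H, l) = 10
(69 + 28/117)*P(I(-4, 3), 1) = (69 + 28/117)*10 = (8101/117)*10 = 81010/117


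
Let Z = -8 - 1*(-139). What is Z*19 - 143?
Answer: 2346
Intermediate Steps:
Z = 131 (Z = -8 + 139 = 131)
Z*19 - 143 = 131*19 - 143 = 2489 - 143 = 2346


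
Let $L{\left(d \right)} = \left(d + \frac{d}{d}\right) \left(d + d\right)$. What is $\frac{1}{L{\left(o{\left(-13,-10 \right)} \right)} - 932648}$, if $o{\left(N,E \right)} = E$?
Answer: $- \frac{1}{932468} \approx -1.0724 \cdot 10^{-6}$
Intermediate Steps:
$L{\left(d \right)} = 2 d \left(1 + d\right)$ ($L{\left(d \right)} = \left(d + 1\right) 2 d = \left(1 + d\right) 2 d = 2 d \left(1 + d\right)$)
$\frac{1}{L{\left(o{\left(-13,-10 \right)} \right)} - 932648} = \frac{1}{2 \left(-10\right) \left(1 - 10\right) - 932648} = \frac{1}{2 \left(-10\right) \left(-9\right) - 932648} = \frac{1}{180 - 932648} = \frac{1}{-932468} = - \frac{1}{932468}$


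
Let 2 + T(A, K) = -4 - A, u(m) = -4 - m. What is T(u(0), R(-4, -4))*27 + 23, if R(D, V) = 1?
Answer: -31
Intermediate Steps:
T(A, K) = -6 - A (T(A, K) = -2 + (-4 - A) = -6 - A)
T(u(0), R(-4, -4))*27 + 23 = (-6 - (-4 - 1*0))*27 + 23 = (-6 - (-4 + 0))*27 + 23 = (-6 - 1*(-4))*27 + 23 = (-6 + 4)*27 + 23 = -2*27 + 23 = -54 + 23 = -31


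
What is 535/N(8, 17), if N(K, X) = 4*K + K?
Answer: 107/8 ≈ 13.375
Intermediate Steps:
N(K, X) = 5*K
535/N(8, 17) = 535/((5*8)) = 535/40 = 535*(1/40) = 107/8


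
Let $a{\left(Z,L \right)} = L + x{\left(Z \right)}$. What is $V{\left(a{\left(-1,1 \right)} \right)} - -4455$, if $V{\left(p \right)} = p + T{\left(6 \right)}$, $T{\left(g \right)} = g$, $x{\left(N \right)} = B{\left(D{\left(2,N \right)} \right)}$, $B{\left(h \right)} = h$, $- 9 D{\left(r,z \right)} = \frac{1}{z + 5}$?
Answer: $\frac{160631}{36} \approx 4462.0$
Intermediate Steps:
$D{\left(r,z \right)} = - \frac{1}{9 \left(5 + z\right)}$ ($D{\left(r,z \right)} = - \frac{1}{9 \left(z + 5\right)} = - \frac{1}{9 \left(5 + z\right)}$)
$x{\left(N \right)} = - \frac{1}{45 + 9 N}$
$a{\left(Z,L \right)} = L - \frac{1}{45 + 9 Z}$
$V{\left(p \right)} = 6 + p$ ($V{\left(p \right)} = p + 6 = 6 + p$)
$V{\left(a{\left(-1,1 \right)} \right)} - -4455 = \left(6 + \frac{- \frac{1}{9} + 1 \left(5 - 1\right)}{5 - 1}\right) - -4455 = \left(6 + \frac{- \frac{1}{9} + 1 \cdot 4}{4}\right) + 4455 = \left(6 + \frac{- \frac{1}{9} + 4}{4}\right) + 4455 = \left(6 + \frac{1}{4} \cdot \frac{35}{9}\right) + 4455 = \left(6 + \frac{35}{36}\right) + 4455 = \frac{251}{36} + 4455 = \frac{160631}{36}$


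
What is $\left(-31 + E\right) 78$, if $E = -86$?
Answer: $-9126$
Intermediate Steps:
$\left(-31 + E\right) 78 = \left(-31 - 86\right) 78 = \left(-117\right) 78 = -9126$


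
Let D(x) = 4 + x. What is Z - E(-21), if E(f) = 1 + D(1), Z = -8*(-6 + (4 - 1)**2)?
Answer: -30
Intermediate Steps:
Z = -24 (Z = -8*(-6 + 3**2) = -8*(-6 + 9) = -8*3 = -24)
E(f) = 6 (E(f) = 1 + (4 + 1) = 1 + 5 = 6)
Z - E(-21) = -24 - 1*6 = -24 - 6 = -30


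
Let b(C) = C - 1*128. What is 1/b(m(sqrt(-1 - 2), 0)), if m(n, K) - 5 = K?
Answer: -1/123 ≈ -0.0081301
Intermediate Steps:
m(n, K) = 5 + K
b(C) = -128 + C (b(C) = C - 128 = -128 + C)
1/b(m(sqrt(-1 - 2), 0)) = 1/(-128 + (5 + 0)) = 1/(-128 + 5) = 1/(-123) = -1/123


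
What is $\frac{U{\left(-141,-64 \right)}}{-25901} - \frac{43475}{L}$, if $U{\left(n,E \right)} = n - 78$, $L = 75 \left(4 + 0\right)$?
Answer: $- \frac{45039211}{310812} \approx -144.91$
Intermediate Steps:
$L = 300$ ($L = 75 \cdot 4 = 300$)
$U{\left(n,E \right)} = -78 + n$
$\frac{U{\left(-141,-64 \right)}}{-25901} - \frac{43475}{L} = \frac{-78 - 141}{-25901} - \frac{43475}{300} = \left(-219\right) \left(- \frac{1}{25901}\right) - \frac{1739}{12} = \frac{219}{25901} - \frac{1739}{12} = - \frac{45039211}{310812}$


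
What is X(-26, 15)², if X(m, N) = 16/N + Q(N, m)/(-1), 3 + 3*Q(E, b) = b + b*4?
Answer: 51529/25 ≈ 2061.2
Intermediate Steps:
Q(E, b) = -1 + 5*b/3 (Q(E, b) = -1 + (b + b*4)/3 = -1 + (b + 4*b)/3 = -1 + (5*b)/3 = -1 + 5*b/3)
X(m, N) = 1 + 16/N - 5*m/3 (X(m, N) = 16/N + (-1 + 5*m/3)/(-1) = 16/N + (-1 + 5*m/3)*(-1) = 16/N + (1 - 5*m/3) = 1 + 16/N - 5*m/3)
X(-26, 15)² = (1 + 16/15 - 5/3*(-26))² = (1 + 16*(1/15) + 130/3)² = (1 + 16/15 + 130/3)² = (227/5)² = 51529/25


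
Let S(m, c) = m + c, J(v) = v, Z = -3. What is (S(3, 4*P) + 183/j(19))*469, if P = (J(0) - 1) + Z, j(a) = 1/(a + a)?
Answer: 3255329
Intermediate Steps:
j(a) = 1/(2*a)
P = -4 (P = (0 - 1) - 3 = -1 - 3 = -4)
S(m, c) = c + m
(S(3, 4*P) + 183/j(19))*469 = ((4*(-4) + 3) + 183/(((½)/19)))*469 = ((-16 + 3) + 183/(((½)*(1/19))))*469 = (-13 + 183/(1/38))*469 = (-13 + 183*38)*469 = (-13 + 6954)*469 = 6941*469 = 3255329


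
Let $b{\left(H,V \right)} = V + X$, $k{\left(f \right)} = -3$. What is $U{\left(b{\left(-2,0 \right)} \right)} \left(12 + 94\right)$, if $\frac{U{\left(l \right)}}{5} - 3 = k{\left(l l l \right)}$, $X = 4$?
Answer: $0$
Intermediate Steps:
$b{\left(H,V \right)} = 4 + V$ ($b{\left(H,V \right)} = V + 4 = 4 + V$)
$U{\left(l \right)} = 0$ ($U{\left(l \right)} = 15 + 5 \left(-3\right) = 15 - 15 = 0$)
$U{\left(b{\left(-2,0 \right)} \right)} \left(12 + 94\right) = 0 \left(12 + 94\right) = 0 \cdot 106 = 0$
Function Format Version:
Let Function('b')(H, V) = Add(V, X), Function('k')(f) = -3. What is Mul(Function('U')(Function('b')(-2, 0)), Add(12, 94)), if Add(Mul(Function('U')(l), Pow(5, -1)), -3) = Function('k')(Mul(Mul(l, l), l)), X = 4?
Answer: 0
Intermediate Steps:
Function('b')(H, V) = Add(4, V) (Function('b')(H, V) = Add(V, 4) = Add(4, V))
Function('U')(l) = 0 (Function('U')(l) = Add(15, Mul(5, -3)) = Add(15, -15) = 0)
Mul(Function('U')(Function('b')(-2, 0)), Add(12, 94)) = Mul(0, Add(12, 94)) = Mul(0, 106) = 0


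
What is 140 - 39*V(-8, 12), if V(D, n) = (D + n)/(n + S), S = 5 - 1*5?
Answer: 127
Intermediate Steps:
S = 0 (S = 5 - 5 = 0)
V(D, n) = (D + n)/n (V(D, n) = (D + n)/(n + 0) = (D + n)/n)
140 - 39*V(-8, 12) = 140 - 39*(-8 + 12)/12 = 140 - 13*4/4 = 140 - 39*1/3 = 140 - 13 = 127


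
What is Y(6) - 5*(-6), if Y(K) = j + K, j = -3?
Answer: 33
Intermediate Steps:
Y(K) = -3 + K
Y(6) - 5*(-6) = (-3 + 6) - 5*(-6) = 3 + 30 = 33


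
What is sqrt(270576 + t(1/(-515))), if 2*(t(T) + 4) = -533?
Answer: sqrt(1081222)/2 ≈ 519.91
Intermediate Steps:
t(T) = -541/2 (t(T) = -4 + (1/2)*(-533) = -4 - 533/2 = -541/2)
sqrt(270576 + t(1/(-515))) = sqrt(270576 - 541/2) = sqrt(540611/2) = sqrt(1081222)/2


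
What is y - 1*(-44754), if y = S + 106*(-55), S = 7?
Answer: 38931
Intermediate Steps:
y = -5823 (y = 7 + 106*(-55) = 7 - 5830 = -5823)
y - 1*(-44754) = -5823 - 1*(-44754) = -5823 + 44754 = 38931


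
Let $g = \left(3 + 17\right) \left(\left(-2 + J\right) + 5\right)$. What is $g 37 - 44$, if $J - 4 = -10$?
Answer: $-2264$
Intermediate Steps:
$J = -6$ ($J = 4 - 10 = -6$)
$g = -60$ ($g = \left(3 + 17\right) \left(\left(-2 - 6\right) + 5\right) = 20 \left(-8 + 5\right) = 20 \left(-3\right) = -60$)
$g 37 - 44 = \left(-60\right) 37 - 44 = -2220 - 44 = -2264$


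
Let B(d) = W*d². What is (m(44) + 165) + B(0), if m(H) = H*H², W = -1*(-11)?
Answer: 85349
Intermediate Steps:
W = 11
m(H) = H³
B(d) = 11*d²
(m(44) + 165) + B(0) = (44³ + 165) + 11*0² = (85184 + 165) + 11*0 = 85349 + 0 = 85349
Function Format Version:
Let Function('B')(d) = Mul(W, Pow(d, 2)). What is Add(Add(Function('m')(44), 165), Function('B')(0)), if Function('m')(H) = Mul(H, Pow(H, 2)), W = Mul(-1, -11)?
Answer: 85349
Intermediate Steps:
W = 11
Function('m')(H) = Pow(H, 3)
Function('B')(d) = Mul(11, Pow(d, 2))
Add(Add(Function('m')(44), 165), Function('B')(0)) = Add(Add(Pow(44, 3), 165), Mul(11, Pow(0, 2))) = Add(Add(85184, 165), Mul(11, 0)) = Add(85349, 0) = 85349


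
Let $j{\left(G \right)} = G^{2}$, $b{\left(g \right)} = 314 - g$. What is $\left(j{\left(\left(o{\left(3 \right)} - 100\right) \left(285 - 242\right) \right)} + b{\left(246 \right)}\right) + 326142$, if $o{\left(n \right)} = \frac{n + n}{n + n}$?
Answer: $18448259$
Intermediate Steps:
$o{\left(n \right)} = 1$ ($o{\left(n \right)} = \frac{2 n}{2 n} = 2 n \frac{1}{2 n} = 1$)
$\left(j{\left(\left(o{\left(3 \right)} - 100\right) \left(285 - 242\right) \right)} + b{\left(246 \right)}\right) + 326142 = \left(\left(\left(1 - 100\right) \left(285 - 242\right)\right)^{2} + \left(314 - 246\right)\right) + 326142 = \left(\left(\left(1 - 100\right) 43\right)^{2} + \left(314 - 246\right)\right) + 326142 = \left(\left(\left(-99\right) 43\right)^{2} + 68\right) + 326142 = \left(\left(-4257\right)^{2} + 68\right) + 326142 = \left(18122049 + 68\right) + 326142 = 18122117 + 326142 = 18448259$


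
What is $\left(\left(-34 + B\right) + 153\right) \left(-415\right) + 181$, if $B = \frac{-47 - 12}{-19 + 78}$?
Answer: $-48789$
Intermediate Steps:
$B = -1$ ($B = - \frac{59}{59} = \left(-59\right) \frac{1}{59} = -1$)
$\left(\left(-34 + B\right) + 153\right) \left(-415\right) + 181 = \left(\left(-34 - 1\right) + 153\right) \left(-415\right) + 181 = \left(-35 + 153\right) \left(-415\right) + 181 = 118 \left(-415\right) + 181 = -48970 + 181 = -48789$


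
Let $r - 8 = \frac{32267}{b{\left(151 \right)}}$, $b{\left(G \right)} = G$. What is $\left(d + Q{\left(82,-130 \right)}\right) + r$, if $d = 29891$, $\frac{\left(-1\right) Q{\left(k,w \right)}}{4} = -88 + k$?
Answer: $\frac{4550640}{151} \approx 30137.0$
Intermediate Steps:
$Q{\left(k,w \right)} = 352 - 4 k$ ($Q{\left(k,w \right)} = - 4 \left(-88 + k\right) = 352 - 4 k$)
$r = \frac{33475}{151}$ ($r = 8 + \frac{32267}{151} = \frac{33475}{151} \approx 221.69$)
$\left(d + Q{\left(82,-130 \right)}\right) + r = \left(29891 + \left(352 - 328\right)\right) + \frac{33475}{151} = \left(29891 + 24\right) + \frac{33475}{151} = 29915 + \frac{33475}{151} = \frac{4550640}{151}$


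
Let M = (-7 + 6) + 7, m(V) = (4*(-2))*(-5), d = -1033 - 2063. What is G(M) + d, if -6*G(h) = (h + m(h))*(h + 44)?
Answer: -10438/3 ≈ -3479.3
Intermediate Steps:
d = -3096
m(V) = 40 (m(V) = -8*(-5) = 40)
M = 6 (M = -1 + 7 = 6)
G(h) = -(40 + h)*(44 + h)/6 (G(h) = -(h + 40)*(h + 44)/6 = -(40 + h)*(44 + h)/6)
G(M) + d = (-880/3 - 14*6 - ⅙*6²) - 3096 = (-880/3 - 84 - ⅙*36) - 3096 = (-880/3 - 84 - 6) - 3096 = -1150/3 - 3096 = -10438/3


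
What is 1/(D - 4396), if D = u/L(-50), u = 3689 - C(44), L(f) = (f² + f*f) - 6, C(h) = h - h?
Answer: -4994/21949935 ≈ -0.00022752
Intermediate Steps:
C(h) = 0
L(f) = -6 + 2*f² (L(f) = (f² + f²) - 6 = 2*f² - 6 = -6 + 2*f²)
u = 3689 (u = 3689 - 1*0 = 3689 + 0 = 3689)
D = 3689/4994 (D = 3689/(-6 + 2*(-50)²) = 3689/(-6 + 2*2500) = 3689/(-6 + 5000) = 3689/4994 ≈ 0.73869)
1/(D - 4396) = 1/(3689/4994 - 4396) = 1/(-21949935/4994) = -4994/21949935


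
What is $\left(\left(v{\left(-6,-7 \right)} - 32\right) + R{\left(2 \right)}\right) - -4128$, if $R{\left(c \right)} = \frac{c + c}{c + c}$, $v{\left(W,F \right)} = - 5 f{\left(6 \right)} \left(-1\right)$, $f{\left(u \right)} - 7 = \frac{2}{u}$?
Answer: $\frac{12401}{3} \approx 4133.7$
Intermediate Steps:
$f{\left(u \right)} = 7 + \frac{2}{u}$
$v{\left(W,F \right)} = \frac{110}{3}$ ($v{\left(W,F \right)} = - 5 \left(7 + \frac{2}{6}\right) \left(-1\right) = - 5 \left(7 + 2 \cdot \frac{1}{6}\right) \left(-1\right) = - 5 \left(7 + \frac{1}{3}\right) \left(-1\right) = \left(-5\right) \frac{22}{3} \left(-1\right) = \left(- \frac{110}{3}\right) \left(-1\right) = \frac{110}{3}$)
$R{\left(c \right)} = 1$ ($R{\left(c \right)} = \frac{2 c}{2 c} = 2 c \frac{1}{2 c} = 1$)
$\left(\left(v{\left(-6,-7 \right)} - 32\right) + R{\left(2 \right)}\right) - -4128 = \left(\left(\frac{110}{3} - 32\right) + 1\right) - -4128 = \left(\frac{14}{3} + 1\right) + 4128 = \frac{17}{3} + 4128 = \frac{12401}{3}$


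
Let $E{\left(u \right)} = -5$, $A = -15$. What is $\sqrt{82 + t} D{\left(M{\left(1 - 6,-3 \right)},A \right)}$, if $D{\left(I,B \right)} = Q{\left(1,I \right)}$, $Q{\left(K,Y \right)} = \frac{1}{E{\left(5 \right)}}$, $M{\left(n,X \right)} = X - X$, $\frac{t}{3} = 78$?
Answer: $- \frac{2 \sqrt{79}}{5} \approx -3.5553$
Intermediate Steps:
$t = 234$ ($t = 3 \cdot 78 = 234$)
$M{\left(n,X \right)} = 0$
$Q{\left(K,Y \right)} = - \frac{1}{5}$ ($Q{\left(K,Y \right)} = \frac{1}{-5} = - \frac{1}{5}$)
$D{\left(I,B \right)} = - \frac{1}{5}$
$\sqrt{82 + t} D{\left(M{\left(1 - 6,-3 \right)},A \right)} = \sqrt{82 + 234} \left(- \frac{1}{5}\right) = \sqrt{316} \left(- \frac{1}{5}\right) = 2 \sqrt{79} \left(- \frac{1}{5}\right) = - \frac{2 \sqrt{79}}{5}$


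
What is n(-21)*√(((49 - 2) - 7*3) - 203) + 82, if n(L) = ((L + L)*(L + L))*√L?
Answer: 82 - 5292*√413 ≈ -1.0746e+5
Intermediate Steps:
n(L) = 4*L^(5/2) (n(L) = ((2*L)*(2*L))*√L = (4*L²)*√L = 4*L^(5/2))
n(-21)*√(((49 - 2) - 7*3) - 203) + 82 = (4*(-21)^(5/2))*√(((49 - 2) - 7*3) - 203) + 82 = (4*(441*I*√21))*√((47 - 1*21) - 203) + 82 = (1764*I*√21)*√((47 - 21) - 203) + 82 = (1764*I*√21)*√(26 - 203) + 82 = (1764*I*√21)*√(-177) + 82 = (1764*I*√21)*(I*√177) + 82 = -5292*√413 + 82 = 82 - 5292*√413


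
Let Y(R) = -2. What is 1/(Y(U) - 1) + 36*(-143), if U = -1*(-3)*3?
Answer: -15445/3 ≈ -5148.3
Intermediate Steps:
U = 9 (U = 3*3 = 9)
1/(Y(U) - 1) + 36*(-143) = 1/(-2 - 1) + 36*(-143) = 1/(-3) - 5148 = -⅓ - 5148 = -15445/3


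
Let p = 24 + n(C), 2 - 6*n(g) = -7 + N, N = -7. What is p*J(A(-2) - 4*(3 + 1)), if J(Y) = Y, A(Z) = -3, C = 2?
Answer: -1520/3 ≈ -506.67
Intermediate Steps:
n(g) = 8/3 (n(g) = 1/3 - (-7 - 7)/6 = 1/3 - 1/6*(-14) = 1/3 + 7/3 = 8/3)
p = 80/3 (p = 24 + 8/3 = 80/3 ≈ 26.667)
p*J(A(-2) - 4*(3 + 1)) = 80*(-3 - 4*(3 + 1))/3 = 80*(-3 - 4*4)/3 = 80*(-3 - 16)/3 = (80/3)*(-19) = -1520/3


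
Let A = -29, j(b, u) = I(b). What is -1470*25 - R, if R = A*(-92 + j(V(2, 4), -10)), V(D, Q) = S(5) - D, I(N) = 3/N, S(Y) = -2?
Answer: -157759/4 ≈ -39440.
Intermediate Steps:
V(D, Q) = -2 - D
j(b, u) = 3/b
R = 10759/4 (R = -29*(-92 + 3/(-2 - 1*2)) = -29*(-92 + 3/(-2 - 2)) = -29*(-92 + 3/(-4)) = -29*(-92 + 3*(-¼)) = -29*(-92 - ¾) = -29*(-371/4) = 10759/4 ≈ 2689.8)
-1470*25 - R = -1470*25 - 1*10759/4 = -36750 - 10759/4 = -157759/4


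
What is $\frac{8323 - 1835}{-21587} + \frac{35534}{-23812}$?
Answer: $- \frac{460782357}{257014822} \approx -1.7928$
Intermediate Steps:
$\frac{8323 - 1835}{-21587} + \frac{35534}{-23812} = 6488 \left(- \frac{1}{21587}\right) + 35534 \left(- \frac{1}{23812}\right) = - \frac{6488}{21587} - \frac{17767}{11906} = - \frac{460782357}{257014822}$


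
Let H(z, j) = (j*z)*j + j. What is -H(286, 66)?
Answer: -1245882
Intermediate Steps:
H(z, j) = j + z*j**2 (H(z, j) = z*j**2 + j = j + z*j**2)
-H(286, 66) = -66*(1 + 66*286) = -66*(1 + 18876) = -66*18877 = -1*1245882 = -1245882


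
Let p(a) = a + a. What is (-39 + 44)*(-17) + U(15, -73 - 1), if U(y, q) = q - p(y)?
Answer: -189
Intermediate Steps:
p(a) = 2*a
U(y, q) = q - 2*y
(-39 + 44)*(-17) + U(15, -73 - 1) = (-39 + 44)*(-17) + ((-73 - 1) - 2*15) = 5*(-17) + (-74 - 30) = -85 - 104 = -189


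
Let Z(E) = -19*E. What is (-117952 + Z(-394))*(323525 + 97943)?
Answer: -46557884088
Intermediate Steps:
(-117952 + Z(-394))*(323525 + 97943) = (-117952 - 19*(-394))*(323525 + 97943) = (-117952 + 7486)*421468 = -110466*421468 = -46557884088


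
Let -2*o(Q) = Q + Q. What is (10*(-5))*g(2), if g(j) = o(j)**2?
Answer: -200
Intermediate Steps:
o(Q) = -Q (o(Q) = -(Q + Q)/2 = -Q)
g(j) = j**2 (g(j) = (-j)**2 = j**2)
(10*(-5))*g(2) = (10*(-5))*2**2 = -50*4 = -200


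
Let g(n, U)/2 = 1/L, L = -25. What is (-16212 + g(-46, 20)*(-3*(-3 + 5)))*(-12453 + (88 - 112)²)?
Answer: 4813605576/25 ≈ 1.9254e+8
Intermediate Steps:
g(n, U) = -2/25 (g(n, U) = 2/(-25) = 2*(-1/25) = -2/25)
(-16212 + g(-46, 20)*(-3*(-3 + 5)))*(-12453 + (88 - 112)²) = (-16212 - (-6)*(-3 + 5)/25)*(-12453 + (88 - 112)²) = (-16212 - (-6)*2/25)*(-12453 + (-24)²) = (-16212 - 2/25*(-6))*(-12453 + 576) = (-16212 + 12/25)*(-11877) = -405288/25*(-11877) = 4813605576/25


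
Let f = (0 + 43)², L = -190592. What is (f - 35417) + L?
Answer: -224160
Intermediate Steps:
f = 1849 (f = 43² = 1849)
(f - 35417) + L = (1849 - 35417) - 190592 = -33568 - 190592 = -224160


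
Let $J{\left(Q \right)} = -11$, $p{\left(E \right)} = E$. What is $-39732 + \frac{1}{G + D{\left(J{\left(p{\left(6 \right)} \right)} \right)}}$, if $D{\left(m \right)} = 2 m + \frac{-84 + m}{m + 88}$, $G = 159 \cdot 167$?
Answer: $- \frac{81164211667}{2042792} \approx -39732.0$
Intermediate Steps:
$G = 26553$
$D{\left(m \right)} = 2 m + \frac{-84 + m}{88 + m}$
$-39732 + \frac{1}{G + D{\left(J{\left(p{\left(6 \right)} \right)} \right)}} = -39732 + \frac{1}{26553 + \frac{-84 + 2 \left(-11\right)^{2} + 177 \left(-11\right)}{88 - 11}} = -39732 + \frac{1}{26553 + \frac{-84 + 2 \cdot 121 - 1947}{77}} = -39732 + \frac{1}{26553 + \frac{-84 + 242 - 1947}{77}} = -39732 + \frac{1}{26553 + \frac{1}{77} \left(-1789\right)} = -39732 + \frac{1}{26553 - \frac{1789}{77}} = -39732 + \frac{1}{\frac{2042792}{77}} = -39732 + \frac{77}{2042792} = - \frac{81164211667}{2042792}$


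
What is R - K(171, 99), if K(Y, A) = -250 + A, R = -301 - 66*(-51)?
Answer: 3216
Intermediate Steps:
R = 3065 (R = -301 + 3366 = 3065)
R - K(171, 99) = 3065 - (-250 + 99) = 3065 - 1*(-151) = 3065 + 151 = 3216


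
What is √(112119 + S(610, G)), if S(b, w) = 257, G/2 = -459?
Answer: 2*√28094 ≈ 335.23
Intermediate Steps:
G = -918 (G = 2*(-459) = -918)
√(112119 + S(610, G)) = √(112119 + 257) = √112376 = 2*√28094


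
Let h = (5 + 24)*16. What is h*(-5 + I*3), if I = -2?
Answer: -5104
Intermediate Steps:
h = 464 (h = 29*16 = 464)
h*(-5 + I*3) = 464*(-5 - 2*3) = 464*(-5 - 6) = 464*(-11) = -5104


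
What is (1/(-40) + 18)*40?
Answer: 719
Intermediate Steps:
(1/(-40) + 18)*40 = (-1/40 + 18)*40 = (719/40)*40 = 719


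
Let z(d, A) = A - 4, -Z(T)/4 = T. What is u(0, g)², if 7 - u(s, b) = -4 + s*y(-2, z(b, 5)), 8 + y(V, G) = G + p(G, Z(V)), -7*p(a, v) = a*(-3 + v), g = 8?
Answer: 121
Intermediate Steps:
Z(T) = -4*T
z(d, A) = -4 + A
p(a, v) = -a*(-3 + v)/7
y(V, G) = -8 + G + G*(3 + 4*V)/7 (y(V, G) = -8 + (G + G*(3 - (-4)*V)/7) = -8 + (G + G*(3 + 4*V)/7) = -8 + G + G*(3 + 4*V)/7)
u(s, b) = 11 + 54*s/7 (u(s, b) = 7 - (-4 + s*(-8 + 10*(-4 + 5)/7 + (4/7)*(-4 + 5)*(-2))) = 7 - (-4 + s*(-8 + (10/7)*1 + (4/7)*1*(-2))) = 7 - (-4 + s*(-8 + 10/7 - 8/7)) = 7 - (-4 + s*(-54/7)) = 7 - (-4 - 54*s/7) = 7 + (4 + 54*s/7) = 11 + 54*s/7)
u(0, g)² = (11 + (54/7)*0)² = (11 + 0)² = 11² = 121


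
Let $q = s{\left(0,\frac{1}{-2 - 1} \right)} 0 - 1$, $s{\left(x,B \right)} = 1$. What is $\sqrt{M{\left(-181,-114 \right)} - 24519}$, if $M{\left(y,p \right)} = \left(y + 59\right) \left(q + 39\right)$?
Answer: $7 i \sqrt{595} \approx 170.75 i$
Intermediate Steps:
$q = -1$ ($q = 1 \cdot 0 - 1 = 0 - 1 = -1$)
$M{\left(y,p \right)} = 2242 + 38 y$ ($M{\left(y,p \right)} = \left(y + 59\right) \left(-1 + 39\right) = \left(59 + y\right) 38 = 2242 + 38 y$)
$\sqrt{M{\left(-181,-114 \right)} - 24519} = \sqrt{\left(2242 + 38 \left(-181\right)\right) - 24519} = \sqrt{\left(2242 - 6878\right) - 24519} = \sqrt{-4636 - 24519} = \sqrt{-29155} = 7 i \sqrt{595}$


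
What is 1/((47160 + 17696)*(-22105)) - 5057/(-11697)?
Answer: 7249926975463/16769309070360 ≈ 0.43233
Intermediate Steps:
1/((47160 + 17696)*(-22105)) - 5057/(-11697) = -1/22105/64856 - 5057*(-1/11697) = (1/64856)*(-1/22105) + 5057/11697 = -1/1433641880 + 5057/11697 = 7249926975463/16769309070360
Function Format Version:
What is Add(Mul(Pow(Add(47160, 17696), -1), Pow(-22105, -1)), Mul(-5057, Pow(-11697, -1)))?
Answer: Rational(7249926975463, 16769309070360) ≈ 0.43233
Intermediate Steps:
Add(Mul(Pow(Add(47160, 17696), -1), Pow(-22105, -1)), Mul(-5057, Pow(-11697, -1))) = Add(Mul(Pow(64856, -1), Rational(-1, 22105)), Mul(-5057, Rational(-1, 11697))) = Add(Mul(Rational(1, 64856), Rational(-1, 22105)), Rational(5057, 11697)) = Add(Rational(-1, 1433641880), Rational(5057, 11697)) = Rational(7249926975463, 16769309070360)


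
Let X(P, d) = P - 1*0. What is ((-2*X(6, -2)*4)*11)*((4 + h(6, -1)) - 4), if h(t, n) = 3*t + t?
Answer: -12672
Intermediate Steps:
h(t, n) = 4*t
X(P, d) = P (X(P, d) = P + 0 = P)
((-2*X(6, -2)*4)*11)*((4 + h(6, -1)) - 4) = ((-2*6*4)*11)*((4 + 4*6) - 4) = (-12*4*11)*((4 + 24) - 4) = (-48*11)*(28 - 4) = -528*24 = -12672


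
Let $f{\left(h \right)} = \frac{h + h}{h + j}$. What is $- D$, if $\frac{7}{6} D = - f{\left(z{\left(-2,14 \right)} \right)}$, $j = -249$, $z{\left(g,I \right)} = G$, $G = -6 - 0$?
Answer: $\frac{24}{595} \approx 0.040336$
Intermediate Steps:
$G = -6$ ($G = -6 + 0 = -6$)
$z{\left(g,I \right)} = -6$
$f{\left(h \right)} = \frac{2 h}{-249 + h}$ ($f{\left(h \right)} = \frac{h + h}{h - 249} = \frac{2 h}{-249 + h}$)
$D = - \frac{24}{595}$ ($D = \frac{6 \left(- \frac{2 \left(-6\right)}{-249 - 6}\right)}{7} = \frac{6 \left(- \frac{2 \left(-6\right)}{-255}\right)}{7} = \frac{6 \left(- \frac{2 \left(-6\right) \left(-1\right)}{255}\right)}{7} = \frac{6 \left(\left(-1\right) \frac{4}{85}\right)}{7} = \frac{6}{7} \left(- \frac{4}{85}\right) = - \frac{24}{595} \approx -0.040336$)
$- D = \left(-1\right) \left(- \frac{24}{595}\right) = \frac{24}{595}$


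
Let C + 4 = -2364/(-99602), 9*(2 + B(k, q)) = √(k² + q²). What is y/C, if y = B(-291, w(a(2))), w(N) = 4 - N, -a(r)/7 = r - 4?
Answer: 49801/99011 - 49801*√84781/1782198 ≈ -7.6334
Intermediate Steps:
a(r) = 28 - 7*r (a(r) = -7*(r - 4) = -7*(-4 + r) = 28 - 7*r)
B(k, q) = -2 + √(k² + q²)/9
y = -2 + √84781/9 (y = -2 + √((-291)² + (4 - (28 - 7*2))²)/9 = -2 + √(84681 + (4 - (28 - 14))²)/9 = -2 + √(84681 + (4 - 1*14)²)/9 = -2 + √(84681 + (4 - 14)²)/9 = -2 + √(84681 + (-10)²)/9 = -2 + √(84681 + 100)/9 = -2 + √84781/9 ≈ 30.352)
C = -198022/49801 (C = -4 - 2364/(-99602) = -4 - 2364*(-1/99602) = -4 + 1182/49801 = -198022/49801 ≈ -3.9763)
y/C = (-2 + √84781/9)/(-198022/49801) = (-2 + √84781/9)*(-49801/198022) = 49801/99011 - 49801*√84781/1782198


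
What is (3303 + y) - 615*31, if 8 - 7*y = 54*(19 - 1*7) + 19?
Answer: -110993/7 ≈ -15856.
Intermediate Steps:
y = -659/7 (y = 8/7 - (54*(19 - 1*7) + 19)/7 = 8/7 - (54*(19 - 7) + 19)/7 = 8/7 - (54*12 + 19)/7 = 8/7 - (648 + 19)/7 = 8/7 - ⅐*667 = 8/7 - 667/7 = -659/7 ≈ -94.143)
(3303 + y) - 615*31 = (3303 - 659/7) - 615*31 = 22462/7 - 19065 = -110993/7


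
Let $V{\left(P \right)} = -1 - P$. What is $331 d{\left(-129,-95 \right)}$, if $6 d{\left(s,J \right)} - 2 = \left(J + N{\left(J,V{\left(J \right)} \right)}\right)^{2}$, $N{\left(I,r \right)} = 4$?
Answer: $\frac{913891}{2} \approx 4.5695 \cdot 10^{5}$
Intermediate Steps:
$d{\left(s,J \right)} = \frac{1}{3} + \frac{\left(4 + J\right)^{2}}{6}$ ($d{\left(s,J \right)} = \frac{1}{3} + \frac{\left(J + 4\right)^{2}}{6} = \frac{1}{3} + \frac{\left(4 + J\right)^{2}}{6}$)
$331 d{\left(-129,-95 \right)} = 331 \left(\frac{1}{3} + \frac{\left(4 - 95\right)^{2}}{6}\right) = 331 \left(\frac{1}{3} + \frac{\left(-91\right)^{2}}{6}\right) = 331 \left(\frac{1}{3} + \frac{1}{6} \cdot 8281\right) = 331 \left(\frac{1}{3} + \frac{8281}{6}\right) = 331 \cdot \frac{2761}{2} = \frac{913891}{2}$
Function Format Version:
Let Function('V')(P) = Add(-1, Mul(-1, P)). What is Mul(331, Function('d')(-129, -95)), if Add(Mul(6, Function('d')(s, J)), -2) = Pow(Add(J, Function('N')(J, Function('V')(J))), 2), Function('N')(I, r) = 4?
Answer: Rational(913891, 2) ≈ 4.5695e+5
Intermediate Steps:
Function('d')(s, J) = Add(Rational(1, 3), Mul(Rational(1, 6), Pow(Add(4, J), 2))) (Function('d')(s, J) = Add(Rational(1, 3), Mul(Rational(1, 6), Pow(Add(J, 4), 2))) = Add(Rational(1, 3), Mul(Rational(1, 6), Pow(Add(4, J), 2))))
Mul(331, Function('d')(-129, -95)) = Mul(331, Add(Rational(1, 3), Mul(Rational(1, 6), Pow(Add(4, -95), 2)))) = Mul(331, Add(Rational(1, 3), Mul(Rational(1, 6), Pow(-91, 2)))) = Mul(331, Add(Rational(1, 3), Mul(Rational(1, 6), 8281))) = Mul(331, Add(Rational(1, 3), Rational(8281, 6))) = Mul(331, Rational(2761, 2)) = Rational(913891, 2)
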